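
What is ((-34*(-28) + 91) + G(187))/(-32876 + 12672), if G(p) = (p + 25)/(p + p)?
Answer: -195147/3778148 ≈ -0.051651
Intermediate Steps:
G(p) = (25 + p)/(2*p) (G(p) = (25 + p)/((2*p)) = (25 + p)*(1/(2*p)) = (25 + p)/(2*p))
((-34*(-28) + 91) + G(187))/(-32876 + 12672) = ((-34*(-28) + 91) + (½)*(25 + 187)/187)/(-32876 + 12672) = ((952 + 91) + (½)*(1/187)*212)/(-20204) = (1043 + 106/187)*(-1/20204) = (195147/187)*(-1/20204) = -195147/3778148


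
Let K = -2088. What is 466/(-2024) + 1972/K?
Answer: -10699/9108 ≈ -1.1747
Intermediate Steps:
466/(-2024) + 1972/K = 466/(-2024) + 1972/(-2088) = 466*(-1/2024) + 1972*(-1/2088) = -233/1012 - 17/18 = -10699/9108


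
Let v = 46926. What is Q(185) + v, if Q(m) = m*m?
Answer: 81151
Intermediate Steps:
Q(m) = m²
Q(185) + v = 185² + 46926 = 34225 + 46926 = 81151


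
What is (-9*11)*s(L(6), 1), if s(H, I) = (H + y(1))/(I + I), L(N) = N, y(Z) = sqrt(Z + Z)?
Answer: -297 - 99*sqrt(2)/2 ≈ -367.00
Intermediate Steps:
y(Z) = sqrt(2)*sqrt(Z) (y(Z) = sqrt(2*Z) = sqrt(2)*sqrt(Z))
s(H, I) = (H + sqrt(2))/(2*I) (s(H, I) = (H + sqrt(2)*sqrt(1))/(I + I) = (H + sqrt(2)*1)/((2*I)) = (H + sqrt(2))*(1/(2*I)) = (H + sqrt(2))/(2*I))
(-9*11)*s(L(6), 1) = (-9*11)*((1/2)*(6 + sqrt(2))/1) = -99*(6 + sqrt(2))/2 = -99*(3 + sqrt(2)/2) = -297 - 99*sqrt(2)/2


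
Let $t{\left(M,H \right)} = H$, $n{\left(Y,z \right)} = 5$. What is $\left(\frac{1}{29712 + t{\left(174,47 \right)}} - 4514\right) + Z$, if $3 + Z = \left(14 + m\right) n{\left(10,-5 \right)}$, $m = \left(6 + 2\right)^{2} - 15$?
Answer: $- \frac{125047317}{29759} \approx -4202.0$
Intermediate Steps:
$m = 49$ ($m = 8^{2} - 15 = 64 - 15 = 49$)
$Z = 312$ ($Z = -3 + \left(14 + 49\right) 5 = -3 + 63 \cdot 5 = -3 + 315 = 312$)
$\left(\frac{1}{29712 + t{\left(174,47 \right)}} - 4514\right) + Z = \left(\frac{1}{29712 + 47} - 4514\right) + 312 = \left(\frac{1}{29759} - 4514\right) + 312 = - \frac{134332125}{29759} + 312 = - \frac{125047317}{29759}$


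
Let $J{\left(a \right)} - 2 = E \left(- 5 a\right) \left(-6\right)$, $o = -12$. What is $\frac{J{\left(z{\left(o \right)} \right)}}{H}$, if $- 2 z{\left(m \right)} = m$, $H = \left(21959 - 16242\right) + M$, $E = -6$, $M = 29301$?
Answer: $- \frac{539}{17509} \approx -0.030784$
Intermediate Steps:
$H = 35018$ ($H = \left(21959 - 16242\right) + 29301 = 5717 + 29301 = 35018$)
$z{\left(m \right)} = - \frac{m}{2}$
$J{\left(a \right)} = 2 - 180 a$ ($J{\left(a \right)} = 2 + - 6 \left(- 5 a\right) \left(-6\right) = 2 + 30 a \left(-6\right) = 2 - 180 a$)
$\frac{J{\left(z{\left(o \right)} \right)}}{H} = \frac{2 - 180 \left(\left(- \frac{1}{2}\right) \left(-12\right)\right)}{35018} = \left(2 - 1080\right) \frac{1}{35018} = \left(-1078\right) \frac{1}{35018} = - \frac{539}{17509}$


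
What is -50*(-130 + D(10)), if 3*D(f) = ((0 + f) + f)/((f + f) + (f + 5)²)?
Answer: 955300/147 ≈ 6498.6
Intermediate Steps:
D(f) = 2*f/(3*((5 + f)² + 2*f)) (D(f) = (((0 + f) + f)/((f + f) + (f + 5)²))/3 = ((f + f)/(2*f + (5 + f)²))/3 = ((2*f)/((5 + f)² + 2*f))/3 = (2*f/((5 + f)² + 2*f))/3 = 2*f/(3*((5 + f)² + 2*f)))
-50*(-130 + D(10)) = -50*(-130 + (⅔)*10/((5 + 10)² + 2*10)) = -50*(-130 + (⅔)*10/(15² + 20)) = -50*(-130 + (⅔)*10/(225 + 20)) = -50*(-130 + (⅔)*10/245) = -50*(-130 + (⅔)*10*(1/245)) = -50*(-130 + 4/147) = -50*(-19106/147) = 955300/147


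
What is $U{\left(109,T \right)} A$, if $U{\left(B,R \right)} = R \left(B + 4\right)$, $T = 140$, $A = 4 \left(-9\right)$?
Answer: $-569520$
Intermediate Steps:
$A = -36$
$U{\left(B,R \right)} = R \left(4 + B\right)$
$U{\left(109,T \right)} A = 140 \left(4 + 109\right) \left(-36\right) = 140 \cdot 113 \left(-36\right) = 15820 \left(-36\right) = -569520$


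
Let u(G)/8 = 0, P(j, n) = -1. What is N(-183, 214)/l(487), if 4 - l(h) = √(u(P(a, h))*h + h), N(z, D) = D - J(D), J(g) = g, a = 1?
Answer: 0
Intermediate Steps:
u(G) = 0 (u(G) = 8*0 = 0)
N(z, D) = 0 (N(z, D) = D - D = 0)
l(h) = 4 - √h (l(h) = 4 - √(0*h + h) = 4 - √(0 + h) = 4 - √h)
N(-183, 214)/l(487) = 0/(4 - √487) = 0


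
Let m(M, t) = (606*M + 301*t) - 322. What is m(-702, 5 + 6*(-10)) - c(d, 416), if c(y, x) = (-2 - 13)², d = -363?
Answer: -442514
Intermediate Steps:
m(M, t) = -322 + 301*t + 606*M (m(M, t) = (301*t + 606*M) - 322 = -322 + 301*t + 606*M)
c(y, x) = 225 (c(y, x) = (-15)² = 225)
m(-702, 5 + 6*(-10)) - c(d, 416) = (-322 + 301*(5 + 6*(-10)) + 606*(-702)) - 1*225 = (-322 + 301*(5 - 60) - 425412) - 225 = (-322 + 301*(-55) - 425412) - 225 = (-322 - 16555 - 425412) - 225 = -442289 - 225 = -442514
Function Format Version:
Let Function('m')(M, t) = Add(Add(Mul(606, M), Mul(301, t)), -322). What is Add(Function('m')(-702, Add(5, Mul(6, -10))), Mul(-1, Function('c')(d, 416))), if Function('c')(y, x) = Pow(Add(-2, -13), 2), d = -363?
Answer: -442514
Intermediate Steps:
Function('m')(M, t) = Add(-322, Mul(301, t), Mul(606, M)) (Function('m')(M, t) = Add(Add(Mul(301, t), Mul(606, M)), -322) = Add(-322, Mul(301, t), Mul(606, M)))
Function('c')(y, x) = 225 (Function('c')(y, x) = Pow(-15, 2) = 225)
Add(Function('m')(-702, Add(5, Mul(6, -10))), Mul(-1, Function('c')(d, 416))) = Add(Add(-322, Mul(301, Add(5, Mul(6, -10))), Mul(606, -702)), Mul(-1, 225)) = Add(Add(-322, Mul(301, Add(5, -60)), -425412), -225) = Add(Add(-322, Mul(301, -55), -425412), -225) = Add(Add(-322, -16555, -425412), -225) = Add(-442289, -225) = -442514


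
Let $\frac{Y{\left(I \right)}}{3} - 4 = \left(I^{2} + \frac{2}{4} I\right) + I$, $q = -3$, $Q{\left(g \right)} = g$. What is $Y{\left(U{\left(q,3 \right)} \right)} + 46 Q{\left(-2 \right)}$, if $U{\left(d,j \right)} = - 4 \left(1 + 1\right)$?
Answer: $76$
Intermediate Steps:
$U{\left(d,j \right)} = -8$ ($U{\left(d,j \right)} = \left(-4\right) 2 = -8$)
$Y{\left(I \right)} = 12 + 3 I^{2} + \frac{9 I}{2}$ ($Y{\left(I \right)} = 12 + 3 \left(\left(I^{2} + \frac{2}{4} I\right) + I\right) = 12 + 3 \left(\left(I^{2} + 2 \cdot \frac{1}{4} I\right) + I\right) = 12 + 3 \left(\left(I^{2} + \frac{I}{2}\right) + I\right) = 12 + 3 \left(I^{2} + \frac{3 I}{2}\right) = 12 + \left(3 I^{2} + \frac{9 I}{2}\right) = 12 + 3 I^{2} + \frac{9 I}{2}$)
$Y{\left(U{\left(q,3 \right)} \right)} + 46 Q{\left(-2 \right)} = \left(12 + 3 \left(-8\right)^{2} + \frac{9}{2} \left(-8\right)\right) + 46 \left(-2\right) = \left(12 + 3 \cdot 64 - 36\right) - 92 = \left(12 + 192 - 36\right) - 92 = 168 - 92 = 76$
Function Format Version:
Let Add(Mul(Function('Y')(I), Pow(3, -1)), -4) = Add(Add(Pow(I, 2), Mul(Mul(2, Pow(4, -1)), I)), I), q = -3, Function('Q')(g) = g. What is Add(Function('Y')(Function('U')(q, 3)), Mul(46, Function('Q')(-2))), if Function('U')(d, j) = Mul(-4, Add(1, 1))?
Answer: 76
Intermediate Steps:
Function('U')(d, j) = -8 (Function('U')(d, j) = Mul(-4, 2) = -8)
Function('Y')(I) = Add(12, Mul(3, Pow(I, 2)), Mul(Rational(9, 2), I)) (Function('Y')(I) = Add(12, Mul(3, Add(Add(Pow(I, 2), Mul(Mul(2, Pow(4, -1)), I)), I))) = Add(12, Mul(3, Add(Add(Pow(I, 2), Mul(Mul(2, Rational(1, 4)), I)), I))) = Add(12, Mul(3, Add(Add(Pow(I, 2), Mul(Rational(1, 2), I)), I))) = Add(12, Mul(3, Add(Pow(I, 2), Mul(Rational(3, 2), I)))) = Add(12, Add(Mul(3, Pow(I, 2)), Mul(Rational(9, 2), I))) = Add(12, Mul(3, Pow(I, 2)), Mul(Rational(9, 2), I)))
Add(Function('Y')(Function('U')(q, 3)), Mul(46, Function('Q')(-2))) = Add(Add(12, Mul(3, Pow(-8, 2)), Mul(Rational(9, 2), -8)), Mul(46, -2)) = Add(Add(12, Mul(3, 64), -36), -92) = Add(Add(12, 192, -36), -92) = Add(168, -92) = 76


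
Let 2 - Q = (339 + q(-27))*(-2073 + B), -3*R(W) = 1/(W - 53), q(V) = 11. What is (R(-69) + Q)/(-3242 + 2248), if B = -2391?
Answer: -571839133/363804 ≈ -1571.8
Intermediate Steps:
R(W) = -1/(3*(-53 + W)) (R(W) = -1/(3*(W - 53)) = -1/(3*(-53 + W)))
Q = 1562402 (Q = 2 - (339 + 11)*(-2073 - 2391) = 2 - 350*(-4464) = 2 - 1*(-1562400) = 2 + 1562400 = 1562402)
(R(-69) + Q)/(-3242 + 2248) = (-1/(-159 + 3*(-69)) + 1562402)/(-3242 + 2248) = (-1/(-159 - 207) + 1562402)/(-994) = (-1/(-366) + 1562402)*(-1/994) = (-1*(-1/366) + 1562402)*(-1/994) = (1/366 + 1562402)*(-1/994) = (571839133/366)*(-1/994) = -571839133/363804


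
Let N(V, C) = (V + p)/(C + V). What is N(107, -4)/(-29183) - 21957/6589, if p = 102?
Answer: -6000073054/1800503551 ≈ -3.3324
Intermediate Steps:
N(V, C) = (102 + V)/(C + V) (N(V, C) = (V + 102)/(C + V) = (102 + V)/(C + V))
N(107, -4)/(-29183) - 21957/6589 = ((102 + 107)/(-4 + 107))/(-29183) - 21957/6589 = (209/103)*(-1/29183) - 21957*1/6589 = ((1/103)*209)*(-1/29183) - 21957/6589 = (209/103)*(-1/29183) - 21957/6589 = -19/273259 - 21957/6589 = -6000073054/1800503551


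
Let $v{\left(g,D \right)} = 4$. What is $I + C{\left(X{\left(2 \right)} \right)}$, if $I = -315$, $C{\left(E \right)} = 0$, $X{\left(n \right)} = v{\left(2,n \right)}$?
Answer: $-315$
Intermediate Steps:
$X{\left(n \right)} = 4$
$I + C{\left(X{\left(2 \right)} \right)} = -315 + 0 = -315$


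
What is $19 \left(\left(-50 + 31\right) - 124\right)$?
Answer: $-2717$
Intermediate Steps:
$19 \left(\left(-50 + 31\right) - 124\right) = 19 \left(-19 - 124\right) = 19 \left(-143\right) = -2717$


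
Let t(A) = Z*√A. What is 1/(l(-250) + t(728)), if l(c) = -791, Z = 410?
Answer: 113/17393017 + 820*√182/121751119 ≈ 9.7358e-5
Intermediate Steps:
t(A) = 410*√A
1/(l(-250) + t(728)) = 1/(-791 + 410*√728) = 1/(-791 + 410*(2*√182)) = 1/(-791 + 820*√182)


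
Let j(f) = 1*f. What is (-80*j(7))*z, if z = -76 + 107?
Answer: -17360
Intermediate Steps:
j(f) = f
z = 31
(-80*j(7))*z = -80*7*31 = -560*31 = -17360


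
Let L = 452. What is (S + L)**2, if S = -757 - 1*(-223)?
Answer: 6724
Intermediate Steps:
S = -534 (S = -757 + 223 = -534)
(S + L)**2 = (-534 + 452)**2 = (-82)**2 = 6724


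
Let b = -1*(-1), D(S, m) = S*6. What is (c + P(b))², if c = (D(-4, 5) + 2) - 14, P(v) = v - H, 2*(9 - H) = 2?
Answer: 1849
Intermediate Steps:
H = 8 (H = 9 - ½*2 = 9 - 1 = 8)
D(S, m) = 6*S
b = 1
P(v) = -8 + v (P(v) = v - 1*8 = v - 8 = -8 + v)
c = -36 (c = (6*(-4) + 2) - 14 = (-24 + 2) - 14 = -22 - 14 = -36)
(c + P(b))² = (-36 + (-8 + 1))² = (-36 - 7)² = (-43)² = 1849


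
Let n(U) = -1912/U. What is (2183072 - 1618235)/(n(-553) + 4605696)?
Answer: 312354861/2546951800 ≈ 0.12264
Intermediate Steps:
(2183072 - 1618235)/(n(-553) + 4605696) = (2183072 - 1618235)/(-1912/(-553) + 4605696) = 564837/(-1912*(-1/553) + 4605696) = 564837/(1912/553 + 4605696) = 564837/(2546951800/553) = 564837*(553/2546951800) = 312354861/2546951800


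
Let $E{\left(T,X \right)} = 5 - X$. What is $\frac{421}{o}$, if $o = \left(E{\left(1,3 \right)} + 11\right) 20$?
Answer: $\frac{421}{260} \approx 1.6192$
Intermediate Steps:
$o = 260$ ($o = \left(\left(5 - 3\right) + 11\right) 20 = \left(2 + 11\right) 20 = 13 \cdot 20 = 260$)
$\frac{421}{o} = \frac{421}{260}$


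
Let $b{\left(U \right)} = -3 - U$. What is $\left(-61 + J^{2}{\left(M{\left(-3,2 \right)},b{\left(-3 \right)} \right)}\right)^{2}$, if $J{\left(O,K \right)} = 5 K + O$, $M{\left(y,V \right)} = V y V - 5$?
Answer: $51984$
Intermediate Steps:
$M{\left(y,V \right)} = -5 + y V^{2}$ ($M{\left(y,V \right)} = y V^{2} - 5 = -5 + y V^{2}$)
$J{\left(O,K \right)} = O + 5 K$
$\left(-61 + J^{2}{\left(M{\left(-3,2 \right)},b{\left(-3 \right)} \right)}\right)^{2} = \left(-61 + \left(\left(-5 - 3 \cdot 2^{2}\right) + 5 \left(-3 - -3\right)\right)^{2}\right)^{2} = \left(-61 + \left(\left(-5 - 12\right) + 5 \left(-3 + 3\right)\right)^{2}\right)^{2} = \left(-61 + \left(\left(-5 - 12\right) + 5 \cdot 0\right)^{2}\right)^{2} = \left(-61 + \left(-17 + 0\right)^{2}\right)^{2} = \left(-61 + \left(-17\right)^{2}\right)^{2} = \left(-61 + 289\right)^{2} = 228^{2} = 51984$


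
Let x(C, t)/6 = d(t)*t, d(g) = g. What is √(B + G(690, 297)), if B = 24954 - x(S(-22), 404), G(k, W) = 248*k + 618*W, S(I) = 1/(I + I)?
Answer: 22*I*√1239 ≈ 774.39*I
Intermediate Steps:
S(I) = 1/(2*I)
x(C, t) = 6*t² (x(C, t) = 6*(t*t) = 6*t²)
B = -954342 (B = 24954 - 6*404² = 24954 - 6*163216 = 24954 - 1*979296 = 24954 - 979296 = -954342)
√(B + G(690, 297)) = √(-954342 + (248*690 + 618*297)) = √(-954342 + (171120 + 183546)) = √(-954342 + 354666) = √(-599676) = 22*I*√1239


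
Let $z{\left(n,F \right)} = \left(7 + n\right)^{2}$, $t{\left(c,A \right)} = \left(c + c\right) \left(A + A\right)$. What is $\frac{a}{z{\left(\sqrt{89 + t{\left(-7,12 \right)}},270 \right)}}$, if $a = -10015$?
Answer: $- \frac{10015}{\left(7 + i \sqrt{247}\right)^{2}} \approx 22.633 + 25.15 i$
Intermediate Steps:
$t{\left(c,A \right)} = 4 A c$ ($t{\left(c,A \right)} = 2 c 2 A = 4 A c$)
$\frac{a}{z{\left(\sqrt{89 + t{\left(-7,12 \right)}},270 \right)}} = - \frac{10015}{\left(7 + \sqrt{89 + 4 \cdot 12 \left(-7\right)}\right)^{2}} = - \frac{10015}{\left(7 + \sqrt{89 - 336}\right)^{2}} = - \frac{10015}{\left(7 + \sqrt{-247}\right)^{2}} = - \frac{10015}{\left(7 + i \sqrt{247}\right)^{2}}$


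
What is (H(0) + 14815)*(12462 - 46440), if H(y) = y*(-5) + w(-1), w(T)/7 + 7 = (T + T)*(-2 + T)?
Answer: -503146224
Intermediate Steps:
w(T) = -49 + 14*T*(-2 + T) (w(T) = -49 + 7*((T + T)*(-2 + T)) = -49 + 7*((2*T)*(-2 + T)) = -49 + 7*(2*T*(-2 + T)) = -49 + 14*T*(-2 + T))
H(y) = -7 - 5*y (H(y) = y*(-5) + (-49 - 28*(-1) + 14*(-1)**2) = -5*y + (-49 + 28 + 14*1) = -5*y + (-49 + 28 + 14) = -5*y - 7 = -7 - 5*y)
(H(0) + 14815)*(12462 - 46440) = ((-7 - 5*0) + 14815)*(12462 - 46440) = ((-7 + 0) + 14815)*(-33978) = (-7 + 14815)*(-33978) = 14808*(-33978) = -503146224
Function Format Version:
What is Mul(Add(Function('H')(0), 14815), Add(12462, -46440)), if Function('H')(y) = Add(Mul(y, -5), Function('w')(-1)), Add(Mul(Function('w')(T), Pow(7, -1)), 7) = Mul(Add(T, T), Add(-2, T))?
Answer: -503146224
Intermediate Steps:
Function('w')(T) = Add(-49, Mul(14, T, Add(-2, T))) (Function('w')(T) = Add(-49, Mul(7, Mul(Add(T, T), Add(-2, T)))) = Add(-49, Mul(7, Mul(Mul(2, T), Add(-2, T)))) = Add(-49, Mul(7, Mul(2, T, Add(-2, T)))) = Add(-49, Mul(14, T, Add(-2, T))))
Function('H')(y) = Add(-7, Mul(-5, y)) (Function('H')(y) = Add(Mul(y, -5), Add(-49, Mul(-28, -1), Mul(14, Pow(-1, 2)))) = Add(Mul(-5, y), Add(-49, 28, Mul(14, 1))) = Add(Mul(-5, y), Add(-49, 28, 14)) = Add(Mul(-5, y), -7) = Add(-7, Mul(-5, y)))
Mul(Add(Function('H')(0), 14815), Add(12462, -46440)) = Mul(Add(Add(-7, Mul(-5, 0)), 14815), Add(12462, -46440)) = Mul(Add(Add(-7, 0), 14815), -33978) = Mul(Add(-7, 14815), -33978) = Mul(14808, -33978) = -503146224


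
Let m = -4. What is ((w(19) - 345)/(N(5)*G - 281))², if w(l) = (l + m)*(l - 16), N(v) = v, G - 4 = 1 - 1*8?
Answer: 5625/5476 ≈ 1.0272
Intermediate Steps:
G = -3 (G = 4 + (1 - 1*8) = 4 + (1 - 8) = 4 - 7 = -3)
w(l) = (-16 + l)*(-4 + l) (w(l) = (l - 4)*(l - 16) = (-4 + l)*(-16 + l) = (-16 + l)*(-4 + l))
((w(19) - 345)/(N(5)*G - 281))² = (((64 + 19² - 20*19) - 345)/(5*(-3) - 281))² = (((64 + 361 - 380) - 345)/(-15 - 281))² = ((45 - 345)/(-296))² = (-300*(-1/296))² = (75/74)² = 5625/5476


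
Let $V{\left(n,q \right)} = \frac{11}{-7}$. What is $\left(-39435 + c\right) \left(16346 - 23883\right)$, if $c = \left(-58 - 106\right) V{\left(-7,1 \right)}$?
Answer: $\frac{2066954417}{7} \approx 2.9528 \cdot 10^{8}$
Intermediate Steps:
$V{\left(n,q \right)} = - \frac{11}{7}$ ($V{\left(n,q \right)} = 11 \left(- \frac{1}{7}\right) = - \frac{11}{7}$)
$c = \frac{1804}{7}$ ($c = \left(-58 - 106\right) \left(- \frac{11}{7}\right) = \left(-164\right) \left(- \frac{11}{7}\right) = \frac{1804}{7} \approx 257.71$)
$\left(-39435 + c\right) \left(16346 - 23883\right) = \left(-39435 + \frac{1804}{7}\right) \left(16346 - 23883\right) = \left(- \frac{274241}{7}\right) \left(-7537\right) = \frac{2066954417}{7}$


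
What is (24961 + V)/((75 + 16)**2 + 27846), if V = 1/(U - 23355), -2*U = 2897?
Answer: 176891475/256021727 ≈ 0.69092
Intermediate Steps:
U = -2897/2 (U = -1/2*2897 = -2897/2 ≈ -1448.5)
V = -2/49607 (V = 1/(-2897/2 - 23355) = 1/(-49607/2) = -2/49607 ≈ -4.0317e-5)
(24961 + V)/((75 + 16)**2 + 27846) = (24961 - 2/49607)/((75 + 16)**2 + 27846) = 1238240325/(49607*(91**2 + 27846)) = 1238240325/(49607*(8281 + 27846)) = (1238240325/49607)/36127 = (1238240325/49607)*(1/36127) = 176891475/256021727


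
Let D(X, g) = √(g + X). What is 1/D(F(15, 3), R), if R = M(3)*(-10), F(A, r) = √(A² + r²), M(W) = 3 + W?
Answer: -I*√3/(3*√(20 - √26)) ≈ -0.14957*I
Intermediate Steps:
R = -60 (R = (3 + 3)*(-10) = 6*(-10) = -60)
D(X, g) = √(X + g)
1/D(F(15, 3), R) = 1/(√(√(15² + 3²) - 60)) = 1/(√(√(225 + 9) - 60)) = 1/(√(√234 - 60)) = 1/(√(3*√26 - 60)) = 1/(√(-60 + 3*√26)) = (-60 + 3*√26)^(-½)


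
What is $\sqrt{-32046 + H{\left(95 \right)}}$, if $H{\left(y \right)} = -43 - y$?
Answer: $6 i \sqrt{894} \approx 179.4 i$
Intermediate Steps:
$\sqrt{-32046 + H{\left(95 \right)}} = \sqrt{-32046 - 138} = \sqrt{-32184} = 6 i \sqrt{894}$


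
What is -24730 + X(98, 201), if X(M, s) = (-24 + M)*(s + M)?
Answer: -2604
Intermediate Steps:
X(M, s) = (-24 + M)*(M + s)
-24730 + X(98, 201) = -24730 + (98**2 - 24*98 - 24*201 + 98*201) = -24730 + (9604 - 2352 - 4824 + 19698) = -24730 + 22126 = -2604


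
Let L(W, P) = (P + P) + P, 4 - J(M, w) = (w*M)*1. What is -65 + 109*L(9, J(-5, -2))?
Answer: -2027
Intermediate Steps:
J(M, w) = 4 - M*w (J(M, w) = 4 - w*M = 4 - M*w)
L(W, P) = 3*P (L(W, P) = 2*P + P = 3*P)
-65 + 109*L(9, J(-5, -2)) = -65 + 109*(3*(4 - 1*(-5)*(-2))) = -65 + 109*(3*(4 - 10)) = -65 + 109*(3*(-6)) = -65 + 109*(-18) = -65 - 1962 = -2027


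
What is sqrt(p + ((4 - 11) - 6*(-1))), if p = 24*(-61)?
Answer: I*sqrt(1465) ≈ 38.275*I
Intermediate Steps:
p = -1464
sqrt(p + ((4 - 11) - 6*(-1))) = sqrt(-1464 + ((4 - 11) - 6*(-1))) = sqrt(-1464 + (-7 + 6)) = sqrt(-1464 - 1) = sqrt(-1465) = I*sqrt(1465)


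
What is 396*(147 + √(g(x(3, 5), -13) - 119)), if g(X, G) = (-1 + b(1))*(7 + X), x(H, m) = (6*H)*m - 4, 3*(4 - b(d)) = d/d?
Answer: 58212 + 396*√129 ≈ 62710.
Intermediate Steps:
b(d) = 11/3 (b(d) = 4 - d/(3*d) = 4 - ⅓*1 = 4 - ⅓ = 11/3)
x(H, m) = -4 + 6*H*m (x(H, m) = 6*H*m - 4 = -4 + 6*H*m)
g(X, G) = 56/3 + 8*X/3 (g(X, G) = (-1 + 11/3)*(7 + X) = 8*(7 + X)/3 = 56/3 + 8*X/3)
396*(147 + √(g(x(3, 5), -13) - 119)) = 396*(147 + √((56/3 + 8*(-4 + 6*3*5)/3) - 119)) = 396*(147 + √((56/3 + 8*(-4 + 90)/3) - 119)) = 396*(147 + √((56/3 + (8/3)*86) - 119)) = 396*(147 + √((56/3 + 688/3) - 119)) = 396*(147 + √(248 - 119)) = 396*(147 + √129) = 58212 + 396*√129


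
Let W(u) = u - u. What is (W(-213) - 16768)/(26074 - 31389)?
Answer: 16768/5315 ≈ 3.1548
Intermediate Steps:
W(u) = 0
(W(-213) - 16768)/(26074 - 31389) = (0 - 16768)/(26074 - 31389) = -16768/(-5315) = -16768*(-1/5315) = 16768/5315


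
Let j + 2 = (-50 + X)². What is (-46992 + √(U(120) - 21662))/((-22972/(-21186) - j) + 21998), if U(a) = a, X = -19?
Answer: -497786256/182624213 + 10593*I*√21542/182624213 ≈ -2.7257 + 0.0085134*I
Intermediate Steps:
j = 4759 (j = -2 + (-50 - 19)² = -2 + (-69)² = -2 + 4761 = 4759)
(-46992 + √(U(120) - 21662))/((-22972/(-21186) - j) + 21998) = (-46992 + √(120 - 21662))/((-22972/(-21186) - 1*4759) + 21998) = (-46992 + √(-21542))/((-22972*(-1/21186) - 4759) + 21998) = (-46992 + I*√21542)/((11486/10593 - 4759) + 21998) = (-46992 + I*√21542)/(-50400601/10593 + 21998) = (-46992 + I*√21542)/(182624213/10593) = (-46992 + I*√21542)*(10593/182624213) = -497786256/182624213 + 10593*I*√21542/182624213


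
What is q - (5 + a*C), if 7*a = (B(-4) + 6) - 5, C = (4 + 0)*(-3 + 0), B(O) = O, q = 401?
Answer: 2736/7 ≈ 390.86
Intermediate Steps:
C = -12 (C = 4*(-3) = -12)
a = -3/7 (a = ((-4 + 6) - 5)/7 = (2 - 5)/7 = (1/7)*(-3) = -3/7 ≈ -0.42857)
q - (5 + a*C) = 401 - (5 - 3/7*(-12)) = 401 - (5 + 36/7) = 401 - 1*71/7 = 401 - 71/7 = 2736/7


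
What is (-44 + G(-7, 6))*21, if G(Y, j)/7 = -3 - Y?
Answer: -336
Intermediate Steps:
G(Y, j) = -21 - 7*Y (G(Y, j) = 7*(-3 - Y) = -21 - 7*Y)
(-44 + G(-7, 6))*21 = (-44 + (-21 - 7*(-7)))*21 = (-44 + (-21 + 49))*21 = (-44 + 28)*21 = -16*21 = -336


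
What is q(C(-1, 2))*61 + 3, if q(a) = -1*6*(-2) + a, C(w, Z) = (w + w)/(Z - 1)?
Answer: 613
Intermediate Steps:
C(w, Z) = 2*w/(-1 + Z) (C(w, Z) = (2*w)/(-1 + Z) = 2*w/(-1 + Z))
q(a) = 12 + a (q(a) = -6*(-2) + a = 12 + a)
q(C(-1, 2))*61 + 3 = (12 + 2*(-1)/(-1 + 2))*61 + 3 = (12 + 2*(-1)/1)*61 + 3 = (12 + 2*(-1)*1)*61 + 3 = (12 - 2)*61 + 3 = 10*61 + 3 = 610 + 3 = 613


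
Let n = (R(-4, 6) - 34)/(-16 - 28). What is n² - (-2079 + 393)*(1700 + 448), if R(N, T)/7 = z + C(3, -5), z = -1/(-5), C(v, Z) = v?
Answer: 43820489641/12100 ≈ 3.6215e+6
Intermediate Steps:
z = ⅕ (z = -1*(-⅕) = ⅕ ≈ 0.20000)
R(N, T) = 112/5 (R(N, T) = 7*(⅕ + 3) = 7*(16/5) = 112/5)
n = 29/110 (n = (112/5 - 34)/(-16 - 28) = -58/5/(-44) = -58/5*(-1/44) = 29/110 ≈ 0.26364)
n² - (-2079 + 393)*(1700 + 448) = (29/110)² - (-2079 + 393)*(1700 + 448) = 841/12100 - (-1686)*2148 = 841/12100 - 1*(-3621528) = 841/12100 + 3621528 = 43820489641/12100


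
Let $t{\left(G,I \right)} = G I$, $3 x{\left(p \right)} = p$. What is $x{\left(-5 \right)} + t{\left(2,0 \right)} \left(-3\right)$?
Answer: $- \frac{5}{3} \approx -1.6667$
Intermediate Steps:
$x{\left(p \right)} = \frac{p}{3}$
$x{\left(-5 \right)} + t{\left(2,0 \right)} \left(-3\right) = \frac{1}{3} \left(-5\right) + 2 \cdot 0 \left(-3\right) = - \frac{5}{3} + 0 \left(-3\right) = - \frac{5}{3} + 0 = - \frac{5}{3}$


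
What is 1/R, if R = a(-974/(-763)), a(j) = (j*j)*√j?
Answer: 582169*√743162/924010424 ≈ 0.54314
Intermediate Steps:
a(j) = j^(5/2) (a(j) = j²*√j = j^(5/2))
R = 948676*√743162/444194947 (R = (-974/(-763))^(5/2) = (-974*(-1/763))^(5/2) = (974/763)^(5/2) = 948676*√743162/444194947 ≈ 1.8411)
1/R = 1/(948676*√743162/444194947) = 582169*√743162/924010424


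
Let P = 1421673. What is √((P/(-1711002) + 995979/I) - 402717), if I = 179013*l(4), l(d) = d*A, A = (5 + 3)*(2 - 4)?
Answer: I*√7462873712235547152539834943/136129600456 ≈ 634.6*I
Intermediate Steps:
A = -16 (A = 8*(-2) = -16)
l(d) = -16*d (l(d) = d*(-16) = -16*d)
I = -11456832 (I = 179013*(-16*4) = 179013*(-64) = -11456832)
√((P/(-1711002) + 995979/I) - 402717) = √((1421673/(-1711002) + 995979/(-11456832)) - 402717) = √((1421673*(-1/1711002) + 995979*(-1/11456832)) - 402717) = √((-473891/570334 - 331993/3818944) - 402717) = √(-999555043383/1089036803648 - 402717) = √(-438574634009754999/1089036803648) = I*√7462873712235547152539834943/136129600456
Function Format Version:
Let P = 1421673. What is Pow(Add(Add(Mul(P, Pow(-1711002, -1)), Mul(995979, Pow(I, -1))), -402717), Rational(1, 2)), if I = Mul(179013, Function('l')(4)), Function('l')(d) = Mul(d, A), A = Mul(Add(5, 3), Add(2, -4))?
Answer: Mul(Rational(1, 136129600456), I, Pow(7462873712235547152539834943, Rational(1, 2))) ≈ Mul(634.60, I)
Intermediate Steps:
A = -16 (A = Mul(8, -2) = -16)
Function('l')(d) = Mul(-16, d) (Function('l')(d) = Mul(d, -16) = Mul(-16, d))
I = -11456832 (I = Mul(179013, Mul(-16, 4)) = Mul(179013, -64) = -11456832)
Pow(Add(Add(Mul(P, Pow(-1711002, -1)), Mul(995979, Pow(I, -1))), -402717), Rational(1, 2)) = Pow(Add(Add(Mul(1421673, Pow(-1711002, -1)), Mul(995979, Pow(-11456832, -1))), -402717), Rational(1, 2)) = Pow(Add(Add(Mul(1421673, Rational(-1, 1711002)), Mul(995979, Rational(-1, 11456832))), -402717), Rational(1, 2)) = Pow(Add(Add(Rational(-473891, 570334), Rational(-331993, 3818944)), -402717), Rational(1, 2)) = Pow(Add(Rational(-999555043383, 1089036803648), -402717), Rational(1, 2)) = Pow(Rational(-438574634009754999, 1089036803648), Rational(1, 2)) = Mul(Rational(1, 136129600456), I, Pow(7462873712235547152539834943, Rational(1, 2)))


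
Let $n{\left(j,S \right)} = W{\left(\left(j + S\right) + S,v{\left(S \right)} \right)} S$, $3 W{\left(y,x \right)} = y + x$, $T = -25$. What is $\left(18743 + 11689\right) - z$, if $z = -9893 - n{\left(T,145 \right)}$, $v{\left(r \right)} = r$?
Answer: $\frac{180425}{3} \approx 60142.0$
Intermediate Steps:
$W{\left(y,x \right)} = \frac{x}{3} + \frac{y}{3}$ ($W{\left(y,x \right)} = \frac{y + x}{3} = \frac{x + y}{3} = \frac{x}{3} + \frac{y}{3}$)
$n{\left(j,S \right)} = S \left(S + \frac{j}{3}\right)$ ($n{\left(j,S \right)} = \left(\frac{S}{3} + \frac{\left(j + S\right) + S}{3}\right) S = \left(\frac{S}{3} + \frac{\left(S + j\right) + S}{3}\right) S = \left(\frac{S}{3} + \frac{j + 2 S}{3}\right) S = \left(\frac{S}{3} + \left(\frac{j}{3} + \frac{2 S}{3}\right)\right) S = \left(S + \frac{j}{3}\right) S = S \left(S + \frac{j}{3}\right)$)
$z = - \frac{89129}{3}$ ($z = -9893 - \frac{1}{3} \cdot 145 \left(-25 + 3 \cdot 145\right) = -9893 - \frac{1}{3} \cdot 145 \left(-25 + 435\right) = -9893 - \frac{1}{3} \cdot 145 \cdot 410 = -9893 - \frac{59450}{3} = - \frac{89129}{3} \approx -29710.0$)
$\left(18743 + 11689\right) - z = \left(18743 + 11689\right) - - \frac{89129}{3} = 30432 + \frac{89129}{3} = \frac{180425}{3}$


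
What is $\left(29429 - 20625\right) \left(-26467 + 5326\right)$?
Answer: $-186125364$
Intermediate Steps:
$\left(29429 - 20625\right) \left(-26467 + 5326\right) = 8804 \left(-21141\right) = -186125364$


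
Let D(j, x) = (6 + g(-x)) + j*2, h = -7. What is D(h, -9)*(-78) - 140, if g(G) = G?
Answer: -218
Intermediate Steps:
D(j, x) = 6 - x + 2*j (D(j, x) = (6 - x) + j*2 = (6 - x) + 2*j = 6 - x + 2*j)
D(h, -9)*(-78) - 140 = (6 - 1*(-9) + 2*(-7))*(-78) - 140 = (6 + 9 - 14)*(-78) - 140 = 1*(-78) - 140 = -78 - 140 = -218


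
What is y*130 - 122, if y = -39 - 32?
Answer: -9352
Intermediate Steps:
y = -71
y*130 - 122 = -71*130 - 122 = -9230 - 122 = -9352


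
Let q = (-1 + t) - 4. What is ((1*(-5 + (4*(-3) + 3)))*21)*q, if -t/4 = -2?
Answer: -882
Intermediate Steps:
t = 8 (t = -4*(-2) = 8)
q = 3 (q = (-1 + 8) - 4 = 7 - 4 = 3)
((1*(-5 + (4*(-3) + 3)))*21)*q = ((1*(-5 + (4*(-3) + 3)))*21)*3 = ((1*(-5 + (-12 + 3)))*21)*3 = ((1*(-5 - 9))*21)*3 = ((1*(-14))*21)*3 = -14*21*3 = -294*3 = -882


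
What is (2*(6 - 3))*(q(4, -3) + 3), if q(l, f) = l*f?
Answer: -54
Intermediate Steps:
q(l, f) = f*l
(2*(6 - 3))*(q(4, -3) + 3) = (2*(6 - 3))*(-3*4 + 3) = (2*3)*(-12 + 3) = 6*(-9) = -54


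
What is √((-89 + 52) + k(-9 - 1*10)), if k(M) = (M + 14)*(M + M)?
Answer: 3*√17 ≈ 12.369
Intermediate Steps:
k(M) = 2*M*(14 + M) (k(M) = (14 + M)*(2*M) = 2*M*(14 + M))
√((-89 + 52) + k(-9 - 1*10)) = √((-89 + 52) + 2*(-9 - 1*10)*(14 + (-9 - 1*10))) = √(-37 + 2*(-9 - 10)*(14 + (-9 - 10))) = √(-37 + 2*(-19)*(14 - 19)) = √(-37 + 2*(-19)*(-5)) = √(-37 + 190) = √153 = 3*√17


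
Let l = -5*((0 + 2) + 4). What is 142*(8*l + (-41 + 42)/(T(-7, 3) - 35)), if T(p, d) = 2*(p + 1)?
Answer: -1601902/47 ≈ -34083.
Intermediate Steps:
T(p, d) = 2 + 2*p (T(p, d) = 2*(1 + p) = 2 + 2*p)
l = -30 (l = -5*(2 + 4) = -5*6 = -30)
142*(8*l + (-41 + 42)/(T(-7, 3) - 35)) = 142*(8*(-30) + (-41 + 42)/((2 + 2*(-7)) - 35)) = 142*(-240 + 1/((2 - 14) - 35)) = 142*(-240 + 1/(-12 - 35)) = 142*(-240 + 1/(-47)) = 142*(-240 + 1*(-1/47)) = 142*(-240 - 1/47) = 142*(-11281/47) = -1601902/47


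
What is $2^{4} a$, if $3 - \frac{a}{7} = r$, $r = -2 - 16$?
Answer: $2352$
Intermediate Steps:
$r = -18$ ($r = -2 - 16 = -18$)
$a = 147$ ($a = 21 - -126 = 21 + 126 = 147$)
$2^{4} a = 2^{4} \cdot 147 = 16 \cdot 147 = 2352$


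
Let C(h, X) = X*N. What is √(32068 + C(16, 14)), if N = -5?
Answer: √31998 ≈ 178.88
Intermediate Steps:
C(h, X) = -5*X (C(h, X) = X*(-5) = -5*X)
√(32068 + C(16, 14)) = √(32068 - 5*14) = √(32068 - 70) = √31998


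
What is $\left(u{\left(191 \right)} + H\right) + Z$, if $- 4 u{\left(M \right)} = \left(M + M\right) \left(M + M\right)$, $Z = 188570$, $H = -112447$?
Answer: $39642$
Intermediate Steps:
$u{\left(M \right)} = - M^{2}$ ($u{\left(M \right)} = - \frac{\left(M + M\right) \left(M + M\right)}{4} = - \frac{2 M 2 M}{4} = - \frac{4 M^{2}}{4} = - M^{2}$)
$\left(u{\left(191 \right)} + H\right) + Z = \left(- 191^{2} - 112447\right) + 188570 = \left(\left(-1\right) 36481 - 112447\right) + 188570 = \left(-36481 - 112447\right) + 188570 = -148928 + 188570 = 39642$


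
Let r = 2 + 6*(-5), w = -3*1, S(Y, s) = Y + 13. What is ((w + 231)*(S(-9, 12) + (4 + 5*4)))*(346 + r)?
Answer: 2030112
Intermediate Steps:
S(Y, s) = 13 + Y
w = -3
r = -28 (r = 2 - 30 = -28)
((w + 231)*(S(-9, 12) + (4 + 5*4)))*(346 + r) = ((-3 + 231)*((13 - 9) + (4 + 5*4)))*(346 - 28) = (228*(4 + (4 + 20)))*318 = (228*(4 + 24))*318 = (228*28)*318 = 6384*318 = 2030112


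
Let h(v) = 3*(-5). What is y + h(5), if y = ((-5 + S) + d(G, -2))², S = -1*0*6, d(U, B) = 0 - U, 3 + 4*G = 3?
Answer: 10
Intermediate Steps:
G = 0 (G = -¾ + (¼)*3 = -¾ + ¾ = 0)
d(U, B) = -U
S = 0 (S = 0*6 = 0)
h(v) = -15
y = 25 (y = ((-5 + 0) - 1*0)² = (-5 + 0)² = (-5)² = 25)
y + h(5) = 25 - 15 = 10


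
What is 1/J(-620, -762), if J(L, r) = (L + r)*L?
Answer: 1/856840 ≈ 1.1671e-6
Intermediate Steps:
J(L, r) = L*(L + r)
1/J(-620, -762) = 1/(-620*(-620 - 762)) = 1/(-620*(-1382)) = 1/856840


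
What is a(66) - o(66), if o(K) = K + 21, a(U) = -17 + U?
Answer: -38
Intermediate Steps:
o(K) = 21 + K
a(66) - o(66) = (-17 + 66) - (21 + 66) = 49 - 1*87 = 49 - 87 = -38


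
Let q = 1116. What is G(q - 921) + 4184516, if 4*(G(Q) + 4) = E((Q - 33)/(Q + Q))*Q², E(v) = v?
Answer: 16753843/4 ≈ 4.1885e+6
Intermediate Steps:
G(Q) = -4 + Q*(-33 + Q)/8 (G(Q) = -4 + (((Q - 33)/(Q + Q))*Q²)/4 = -4 + (((-33 + Q)/((2*Q)))*Q²)/4 = -4 + (((-33 + Q)*(1/(2*Q)))*Q²)/4 = -4 + (((-33 + Q)/(2*Q))*Q²)/4 = -4 + (Q*(-33 + Q)/2)/4 = -4 + Q*(-33 + Q)/8)
G(q - 921) + 4184516 = (-4 + (1116 - 921)*(-33 + (1116 - 921))/8) + 4184516 = (-4 + (⅛)*195*(-33 + 195)) + 4184516 = (-4 + (⅛)*195*162) + 4184516 = (-4 + 15795/4) + 4184516 = 15779/4 + 4184516 = 16753843/4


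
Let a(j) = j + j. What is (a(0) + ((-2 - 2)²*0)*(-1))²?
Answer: 0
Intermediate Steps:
a(j) = 2*j
(a(0) + ((-2 - 2)²*0)*(-1))² = (2*0 + ((-2 - 2)²*0)*(-1))² = (0 + ((-4)²*0)*(-1))² = (0 + (16*0)*(-1))² = (0 + 0*(-1))² = (0 + 0)² = 0² = 0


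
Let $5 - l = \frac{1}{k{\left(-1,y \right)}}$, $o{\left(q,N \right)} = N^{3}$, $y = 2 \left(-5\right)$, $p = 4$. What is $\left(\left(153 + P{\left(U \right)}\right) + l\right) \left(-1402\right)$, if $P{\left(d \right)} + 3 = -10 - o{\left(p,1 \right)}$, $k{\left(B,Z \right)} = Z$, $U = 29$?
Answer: $- \frac{1010141}{5} \approx -2.0203 \cdot 10^{5}$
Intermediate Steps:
$y = -10$
$P{\left(d \right)} = -14$ ($P{\left(d \right)} = -3 - 11 = -14$)
$l = \frac{51}{10}$ ($l = 5 - \frac{1}{-10} = 5 - - \frac{1}{10} = 5 + \frac{1}{10} = \frac{51}{10} \approx 5.1$)
$\left(\left(153 + P{\left(U \right)}\right) + l\right) \left(-1402\right) = \left(\left(153 - 14\right) + \frac{51}{10}\right) \left(-1402\right) = \left(139 + \frac{51}{10}\right) \left(-1402\right) = \frac{1441}{10} \left(-1402\right) = - \frac{1010141}{5}$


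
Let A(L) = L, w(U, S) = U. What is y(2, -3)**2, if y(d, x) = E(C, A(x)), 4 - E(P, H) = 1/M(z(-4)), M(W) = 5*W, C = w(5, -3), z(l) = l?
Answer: 6561/400 ≈ 16.402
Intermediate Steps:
C = 5
E(P, H) = 81/20 (E(P, H) = 4 - 1/(5*(-4)) = 4 - 1/(-20) = 4 - 1*(-1/20) = 4 + 1/20 = 81/20)
y(d, x) = 81/20
y(2, -3)**2 = (81/20)**2 = 6561/400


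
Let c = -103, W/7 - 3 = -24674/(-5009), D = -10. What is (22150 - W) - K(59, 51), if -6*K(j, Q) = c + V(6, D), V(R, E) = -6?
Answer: 663482677/30054 ≈ 22076.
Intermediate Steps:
W = 277907/5009 (W = 21 + 7*(-24674/(-5009)) = 21 + 7*(-24674*(-1/5009)) = 21 + 7*(24674/5009) = 21 + 172718/5009 = 277907/5009 ≈ 55.482)
K(j, Q) = 109/6 (K(j, Q) = -(-103 - 6)/6 = -⅙*(-109) = 109/6)
(22150 - W) - K(59, 51) = (22150 - 1*277907/5009) - 1*109/6 = (22150 - 277907/5009) - 109/6 = 110671443/5009 - 109/6 = 663482677/30054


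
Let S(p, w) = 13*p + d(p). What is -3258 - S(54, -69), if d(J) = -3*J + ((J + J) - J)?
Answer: -3852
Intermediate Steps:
d(J) = -2*J (d(J) = -3*J + (2*J - J) = -3*J + J = -2*J)
S(p, w) = 11*p (S(p, w) = 13*p - 2*p = 11*p)
-3258 - S(54, -69) = -3258 - 11*54 = -3258 - 1*594 = -3258 - 594 = -3852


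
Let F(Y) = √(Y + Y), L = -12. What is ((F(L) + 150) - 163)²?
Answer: 145 - 52*I*√6 ≈ 145.0 - 127.37*I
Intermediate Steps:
F(Y) = √2*√Y (F(Y) = √(2*Y) = √2*√Y)
((F(L) + 150) - 163)² = ((√2*√(-12) + 150) - 163)² = ((√2*(2*I*√3) + 150) - 163)² = ((2*I*√6 + 150) - 163)² = ((150 + 2*I*√6) - 163)² = (-13 + 2*I*√6)²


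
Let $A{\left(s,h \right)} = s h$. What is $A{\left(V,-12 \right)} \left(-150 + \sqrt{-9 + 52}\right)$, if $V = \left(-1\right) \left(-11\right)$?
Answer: $19800 - 132 \sqrt{43} \approx 18934.0$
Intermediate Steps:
$V = 11$
$A{\left(s,h \right)} = h s$
$A{\left(V,-12 \right)} \left(-150 + \sqrt{-9 + 52}\right) = \left(-12\right) 11 \left(-150 + \sqrt{-9 + 52}\right) = - 132 \left(-150 + \sqrt{43}\right) = 19800 - 132 \sqrt{43}$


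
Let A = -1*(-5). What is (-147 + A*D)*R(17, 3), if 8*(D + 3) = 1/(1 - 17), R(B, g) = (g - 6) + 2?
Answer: 20741/128 ≈ 162.04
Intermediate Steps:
A = 5
R(B, g) = -4 + g (R(B, g) = (-6 + g) + 2 = -4 + g)
D = -385/128 (D = -3 + 1/(8*(1 - 17)) = -3 + (⅛)/(-16) = -3 + (⅛)*(-1/16) = -3 - 1/128 = -385/128 ≈ -3.0078)
(-147 + A*D)*R(17, 3) = (-147 + 5*(-385/128))*(-4 + 3) = (-147 - 1925/128)*(-1) = -20741/128*(-1) = 20741/128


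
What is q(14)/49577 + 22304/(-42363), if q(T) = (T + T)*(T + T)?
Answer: -1072552816/2100230451 ≈ -0.51068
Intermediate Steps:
q(T) = 4*T**2 (q(T) = (2*T)*(2*T) = 4*T**2)
q(14)/49577 + 22304/(-42363) = (4*14**2)/49577 + 22304/(-42363) = (4*196)*(1/49577) + 22304*(-1/42363) = 784*(1/49577) - 22304/42363 = 784/49577 - 22304/42363 = -1072552816/2100230451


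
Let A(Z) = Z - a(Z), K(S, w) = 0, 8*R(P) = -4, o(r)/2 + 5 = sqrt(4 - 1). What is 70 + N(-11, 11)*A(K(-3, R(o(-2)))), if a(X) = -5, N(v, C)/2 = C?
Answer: 180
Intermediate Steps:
N(v, C) = 2*C
o(r) = -10 + 2*sqrt(3) (o(r) = -10 + 2*sqrt(4 - 1) = -10 + 2*sqrt(3))
R(P) = -1/2 (R(P) = (1/8)*(-4) = -1/2)
A(Z) = 5 + Z (A(Z) = Z - 1*(-5) = Z + 5 = 5 + Z)
70 + N(-11, 11)*A(K(-3, R(o(-2)))) = 70 + (2*11)*(5 + 0) = 70 + 22*5 = 70 + 110 = 180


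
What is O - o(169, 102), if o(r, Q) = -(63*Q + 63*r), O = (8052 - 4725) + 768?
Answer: 21168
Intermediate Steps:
O = 4095 (O = 3327 + 768 = 4095)
o(r, Q) = -63*Q - 63*r (o(r, Q) = -(63*Q + 63*r) = -63*(Q + r) = -63*Q - 63*r)
O - o(169, 102) = 4095 - (-63*102 - 63*169) = 4095 - (-6426 - 10647) = 4095 - 1*(-17073) = 4095 + 17073 = 21168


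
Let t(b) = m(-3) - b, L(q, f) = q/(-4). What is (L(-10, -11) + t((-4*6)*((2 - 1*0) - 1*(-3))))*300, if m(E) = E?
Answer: 35850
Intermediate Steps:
L(q, f) = -q/4 (L(q, f) = q*(-¼) = -q/4)
t(b) = -3 - b
(L(-10, -11) + t((-4*6)*((2 - 1*0) - 1*(-3))))*300 = (-¼*(-10) + (-3 - (-4*6)*((2 - 1*0) - 1*(-3))))*300 = (5/2 + (-3 - (-24)*((2 + 0) + 3)))*300 = (5/2 + (-3 - (-24)*(2 + 3)))*300 = (5/2 + (-3 - (-24)*5))*300 = (5/2 + (-3 - 1*(-120)))*300 = (5/2 + (-3 + 120))*300 = (5/2 + 117)*300 = (239/2)*300 = 35850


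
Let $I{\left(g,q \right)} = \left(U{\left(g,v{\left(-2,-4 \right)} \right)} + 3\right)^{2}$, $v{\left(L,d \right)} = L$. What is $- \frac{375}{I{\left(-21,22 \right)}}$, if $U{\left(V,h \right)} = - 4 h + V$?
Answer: $- \frac{15}{4} \approx -3.75$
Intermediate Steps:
$U{\left(V,h \right)} = V - 4 h$
$I{\left(g,q \right)} = \left(11 + g\right)^{2}$ ($I{\left(g,q \right)} = \left(\left(g - -8\right) + 3\right)^{2} = \left(\left(g + 8\right) + 3\right)^{2} = \left(\left(8 + g\right) + 3\right)^{2} = \left(11 + g\right)^{2}$)
$- \frac{375}{I{\left(-21,22 \right)}} = - \frac{375}{\left(11 - 21\right)^{2}} = - \frac{375}{\left(-10\right)^{2}} = - \frac{375}{100} = \left(-375\right) \frac{1}{100} = - \frac{15}{4}$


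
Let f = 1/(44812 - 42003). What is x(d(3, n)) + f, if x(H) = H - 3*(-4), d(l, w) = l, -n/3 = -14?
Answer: 42136/2809 ≈ 15.000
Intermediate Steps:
n = 42 (n = -3*(-14) = 42)
f = 1/2809 ≈ 0.00035600
x(H) = 12 + H (x(H) = H + 12 = 12 + H)
x(d(3, n)) + f = (12 + 3) + 1/2809 = 15 + 1/2809 = 42136/2809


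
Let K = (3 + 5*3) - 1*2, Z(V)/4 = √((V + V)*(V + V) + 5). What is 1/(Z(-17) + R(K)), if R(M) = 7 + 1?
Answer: -1/2314 + 3*√129/4628 ≈ 0.0069303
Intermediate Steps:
Z(V) = 4*√(5 + 4*V²) (Z(V) = 4*√((V + V)*(V + V) + 5) = 4*√((2*V)*(2*V) + 5) = 4*√(4*V² + 5) = 4*√(5 + 4*V²))
K = 16 (K = (3 + 15) - 2 = 18 - 2 = 16)
R(M) = 8
1/(Z(-17) + R(K)) = 1/(4*√(5 + 4*(-17)²) + 8) = 1/(4*√(5 + 4*289) + 8) = 1/(4*√(5 + 1156) + 8) = 1/(4*√1161 + 8) = 1/(4*(3*√129) + 8) = 1/(12*√129 + 8) = 1/(8 + 12*√129)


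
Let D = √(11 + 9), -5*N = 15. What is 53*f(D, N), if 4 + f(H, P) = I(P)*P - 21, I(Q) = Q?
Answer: -848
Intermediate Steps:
N = -3 (N = -⅕*15 = -3)
D = 2*√5 (D = √20 = 2*√5 ≈ 4.4721)
f(H, P) = -25 + P² (f(H, P) = -4 + (P*P - 21) = -4 + (P² - 21) = -4 + (-21 + P²) = -25 + P²)
53*f(D, N) = 53*(-25 + (-3)²) = 53*(-25 + 9) = 53*(-16) = -848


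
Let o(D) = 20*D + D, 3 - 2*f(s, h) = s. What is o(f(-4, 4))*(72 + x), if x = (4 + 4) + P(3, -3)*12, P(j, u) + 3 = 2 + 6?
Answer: 10290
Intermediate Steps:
f(s, h) = 3/2 - s/2
P(j, u) = 5 (P(j, u) = -3 + (2 + 6) = -3 + 8 = 5)
o(D) = 21*D
x = 68 (x = (4 + 4) + 5*12 = 8 + 60 = 68)
o(f(-4, 4))*(72 + x) = (21*(3/2 - ½*(-4)))*(72 + 68) = (21*(3/2 + 2))*140 = (21*(7/2))*140 = (147/2)*140 = 10290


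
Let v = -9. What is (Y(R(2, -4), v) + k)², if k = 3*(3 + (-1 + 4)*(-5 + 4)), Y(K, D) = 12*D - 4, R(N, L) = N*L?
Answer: 12544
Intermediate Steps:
R(N, L) = L*N
Y(K, D) = -4 + 12*D
k = 0 (k = 3*(3 + 3*(-1)) = 3*(3 - 3) = 3*0 = 0)
(Y(R(2, -4), v) + k)² = ((-4 + 12*(-9)) + 0)² = ((-4 - 108) + 0)² = (-112 + 0)² = (-112)² = 12544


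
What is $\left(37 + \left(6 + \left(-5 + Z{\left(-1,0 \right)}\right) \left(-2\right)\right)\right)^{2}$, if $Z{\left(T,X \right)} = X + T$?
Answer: $3025$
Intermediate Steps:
$Z{\left(T,X \right)} = T + X$
$\left(37 + \left(6 + \left(-5 + Z{\left(-1,0 \right)}\right) \left(-2\right)\right)\right)^{2} = \left(37 + \left(6 + \left(-5 + \left(-1 + 0\right)\right) \left(-2\right)\right)\right)^{2} = \left(37 + \left(6 + \left(-5 - 1\right) \left(-2\right)\right)\right)^{2} = \left(37 + \left(6 - -12\right)\right)^{2} = \left(37 + \left(6 + 12\right)\right)^{2} = \left(37 + 18\right)^{2} = 55^{2} = 3025$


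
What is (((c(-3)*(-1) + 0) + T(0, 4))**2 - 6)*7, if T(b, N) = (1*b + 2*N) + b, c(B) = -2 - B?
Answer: 301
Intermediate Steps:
T(b, N) = 2*N + 2*b (T(b, N) = (b + 2*N) + b = 2*N + 2*b)
(((c(-3)*(-1) + 0) + T(0, 4))**2 - 6)*7 = ((((-2 - 1*(-3))*(-1) + 0) + (2*4 + 2*0))**2 - 6)*7 = ((((-2 + 3)*(-1) + 0) + (8 + 0))**2 - 6)*7 = (((1*(-1) + 0) + 8)**2 - 6)*7 = (((-1 + 0) + 8)**2 - 6)*7 = ((-1 + 8)**2 - 6)*7 = (7**2 - 6)*7 = (49 - 6)*7 = 43*7 = 301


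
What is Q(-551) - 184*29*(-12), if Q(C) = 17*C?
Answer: 54665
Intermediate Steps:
Q(-551) - 184*29*(-12) = 17*(-551) - 184*29*(-12) = -9367 - 5336*(-12) = -9367 + 64032 = 54665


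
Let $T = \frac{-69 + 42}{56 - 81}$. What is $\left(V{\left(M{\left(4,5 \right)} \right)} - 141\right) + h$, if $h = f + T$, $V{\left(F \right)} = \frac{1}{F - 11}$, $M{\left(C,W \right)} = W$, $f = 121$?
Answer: $- \frac{2863}{150} \approx -19.087$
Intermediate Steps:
$T = \frac{27}{25}$ ($T = - \frac{27}{-25} = \left(-27\right) \left(- \frac{1}{25}\right) = \frac{27}{25} \approx 1.08$)
$V{\left(F \right)} = \frac{1}{-11 + F}$
$h = \frac{3052}{25}$ ($h = 121 + \frac{27}{25} = \frac{3052}{25} \approx 122.08$)
$\left(V{\left(M{\left(4,5 \right)} \right)} - 141\right) + h = \left(\frac{1}{-11 + 5} - 141\right) + \frac{3052}{25} = \left(\frac{1}{-6} - 141\right) + \frac{3052}{25} = \left(- \frac{1}{6} - 141\right) + \frac{3052}{25} = - \frac{847}{6} + \frac{3052}{25} = - \frac{2863}{150}$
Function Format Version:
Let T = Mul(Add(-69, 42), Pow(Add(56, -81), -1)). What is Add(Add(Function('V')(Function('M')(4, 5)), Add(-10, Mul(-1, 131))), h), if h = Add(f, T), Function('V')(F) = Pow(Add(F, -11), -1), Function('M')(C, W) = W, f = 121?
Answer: Rational(-2863, 150) ≈ -19.087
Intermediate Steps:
T = Rational(27, 25) (T = Mul(-27, Pow(-25, -1)) = Mul(-27, Rational(-1, 25)) = Rational(27, 25) ≈ 1.0800)
Function('V')(F) = Pow(Add(-11, F), -1)
h = Rational(3052, 25) (h = Add(121, Rational(27, 25)) = Rational(3052, 25) ≈ 122.08)
Add(Add(Function('V')(Function('M')(4, 5)), Add(-10, Mul(-1, 131))), h) = Add(Add(Pow(Add(-11, 5), -1), Add(-10, Mul(-1, 131))), Rational(3052, 25)) = Add(Add(Pow(-6, -1), Add(-10, -131)), Rational(3052, 25)) = Add(Add(Rational(-1, 6), -141), Rational(3052, 25)) = Add(Rational(-847, 6), Rational(3052, 25)) = Rational(-2863, 150)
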